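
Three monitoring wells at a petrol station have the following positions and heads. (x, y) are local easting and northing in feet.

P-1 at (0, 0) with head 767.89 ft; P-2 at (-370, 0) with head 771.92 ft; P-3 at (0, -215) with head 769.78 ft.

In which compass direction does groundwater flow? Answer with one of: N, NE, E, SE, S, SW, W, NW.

NE

∂h/∂x = (771.92 − 767.89) / (-370 − 0) = -0.01089
∂h/∂y = (769.78 − 767.89) / (-215 − 0) = -0.008791
Flow = −∇h = (+0.01089 east, +0.008791 north), which points northeast.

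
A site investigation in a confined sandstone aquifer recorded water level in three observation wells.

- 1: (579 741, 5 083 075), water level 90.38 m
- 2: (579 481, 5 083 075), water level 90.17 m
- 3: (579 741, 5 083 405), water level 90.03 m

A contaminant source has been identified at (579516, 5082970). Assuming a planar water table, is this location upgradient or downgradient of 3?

upgradient

∂h/∂x = (90.17 − 90.38) / (579481 − 579741) = +0.0008077
∂h/∂y = (90.03 − 90.38) / (5083405 − 5083075) = -0.001061
Head at (579516, 5082970) = 90.38 + (+0.0008077)·(-225) + (-0.001061)·(-105) = 90.31 m.
That is higher than the 90.03 m at 3, so the point is upgradient.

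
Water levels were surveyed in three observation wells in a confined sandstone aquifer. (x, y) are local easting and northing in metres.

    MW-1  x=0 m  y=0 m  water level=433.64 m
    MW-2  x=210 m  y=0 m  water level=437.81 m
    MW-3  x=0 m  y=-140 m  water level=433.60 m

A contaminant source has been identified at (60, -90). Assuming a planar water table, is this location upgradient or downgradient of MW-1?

upgradient

∂h/∂x = (437.81 − 433.64) / (210 − 0) = +0.01986
∂h/∂y = (433.60 − 433.64) / (-140 − 0) = +0.0002857
Head at (60, -90) = 433.64 + (+0.01986)·(60) + (+0.0002857)·(-90) = 434.81 m.
That is higher than the 433.64 m at MW-1, so the point is upgradient.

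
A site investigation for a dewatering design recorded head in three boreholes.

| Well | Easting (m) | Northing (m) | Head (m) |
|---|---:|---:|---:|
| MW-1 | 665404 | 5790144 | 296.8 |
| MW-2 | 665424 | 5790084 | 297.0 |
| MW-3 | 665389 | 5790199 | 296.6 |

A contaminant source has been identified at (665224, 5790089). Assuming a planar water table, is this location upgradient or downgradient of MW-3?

Taking MW-1 as reference: MW-2−MW-1 = (20, -60, +0.2); MW-3−MW-1 = (-15, 55, -0.2).
Determinant of the coordinate differences = 20·55 − (-15)·(-60) = 200.
∂h/∂x = [(+0.2)·55 − (-0.2)·(-60)] / 200 = -0.005000
∂h/∂y = [20·(-0.2) − (-15)·(+0.2)] / 200 = -0.005000
Head at (665224, 5790089) = 296.8 + (-0.005000)·(-180) + (-0.005000)·(-55) = 297.98 m.
That is higher than the 296.6 m at MW-3, so the point is upgradient.

upgradient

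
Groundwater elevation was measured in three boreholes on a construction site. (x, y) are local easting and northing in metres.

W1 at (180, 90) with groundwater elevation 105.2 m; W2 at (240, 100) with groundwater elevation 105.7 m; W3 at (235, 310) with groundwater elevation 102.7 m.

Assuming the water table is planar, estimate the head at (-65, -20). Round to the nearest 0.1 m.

104.1 m

With h = a·x + b·y + c and W1 as origin, the differences give:
  60·a + 10·b = +0.5
  55·a + 220·b = -2.5
Eliminate b (×220 and ×10, subtract): 12650·a = 135.00 → a = ∂h/∂x = +0.01067
Back-substitute: b = ∂h/∂y = -0.01403.
h(-65, -20) = 105.2 + (+0.01067)·(-245) + (-0.01403)·(-110) = 105.2 -2.615 +1.543 = 104.129 m.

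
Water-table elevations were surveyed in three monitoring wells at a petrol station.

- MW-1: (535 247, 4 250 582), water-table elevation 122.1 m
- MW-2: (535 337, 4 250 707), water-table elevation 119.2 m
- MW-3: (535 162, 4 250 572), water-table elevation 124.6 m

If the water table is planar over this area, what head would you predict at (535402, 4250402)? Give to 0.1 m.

118.0 m

Three-point gradient (reference MW-1): Δ to MW-2 = (90, 125, -2.9), Δ to MW-3 = (-85, -10, +2.5).
∂h/∂x = -0.02915, ∂h/∂y = -0.002211 (det = 9725).
h(535402, 4250402) = 122.1 + (-0.02915)·(155) + (-0.002211)·(-180) = 122.1 -4.519 +0.398 = 117.979 m.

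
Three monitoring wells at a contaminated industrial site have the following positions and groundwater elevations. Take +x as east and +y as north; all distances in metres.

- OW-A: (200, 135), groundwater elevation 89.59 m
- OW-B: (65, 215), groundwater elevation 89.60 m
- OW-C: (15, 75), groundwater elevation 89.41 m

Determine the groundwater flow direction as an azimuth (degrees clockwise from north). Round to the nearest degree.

Differences from OW-A: to OW-B (Δx, Δy, Δh) = (-135, 80, +0.01); to OW-C = (-185, -60, -0.18).
Solve a·Δx + b·Δy = Δh: det = (-135)·(-60) − (-185)·80 = 22900.
∂h/∂x = [(+0.01)·(-60) − (-0.18)·80] / 22900 = +0.0006026
∂h/∂y = [(-135)·(-0.18) − (-185)·(+0.01)] / 22900 = +0.001142
Flow direction (−∇h) has components (-0.0006026 E, -0.001142 N).
Azimuth = atan2(E, N) = atan2(-0.0006026, -0.001142) = 207.8° ≈ 208°.

208°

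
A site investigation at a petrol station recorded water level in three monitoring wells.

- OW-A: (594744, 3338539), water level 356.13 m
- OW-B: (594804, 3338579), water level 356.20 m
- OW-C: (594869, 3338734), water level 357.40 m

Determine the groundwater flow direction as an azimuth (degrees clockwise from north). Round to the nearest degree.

151°

With h = a·x + b·y + c and OW-A as origin, the differences give:
  60·a + 40·b = +0.07
  125·a + 195·b = +1.27
Eliminate b (×195 and ×40, subtract): 6700·a = -37.150 → a = ∂h/∂x = -0.005545
Back-substitute: b = ∂h/∂y = +0.01007.
Flow direction (−∇h) has components (+0.005545 E, -0.01007 N).
Azimuth = atan2(E, N) = atan2(+0.005545, -0.01007) = 151.2° ≈ 151°.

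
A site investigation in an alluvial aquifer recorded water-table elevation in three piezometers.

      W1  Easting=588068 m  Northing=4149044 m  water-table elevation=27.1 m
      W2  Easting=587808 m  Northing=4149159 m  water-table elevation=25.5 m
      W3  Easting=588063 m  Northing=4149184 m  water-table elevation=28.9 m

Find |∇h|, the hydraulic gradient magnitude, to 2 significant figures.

Three-point gradient (reference W1): Δ to W2 = (-260, 115, -1.6), Δ to W3 = (-5, 140, +1.8).
∂h/∂x = +0.01203, ∂h/∂y = +0.01329 (det = -35825).
|∇h| = √(0.01203² + 0.01329²) = 0.01793

0.018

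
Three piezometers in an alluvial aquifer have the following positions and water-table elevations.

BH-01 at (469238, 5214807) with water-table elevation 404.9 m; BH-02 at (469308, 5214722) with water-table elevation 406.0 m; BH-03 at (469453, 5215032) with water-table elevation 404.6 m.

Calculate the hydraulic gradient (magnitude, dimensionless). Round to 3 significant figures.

0.00999

With h = a·x + b·y + c and BH-01 as origin, the differences give:
  70·a + (-85)·b = +1.1
  215·a + 225·b = -0.3
Eliminate b (×225 and ×(-85), subtract): 34025·a = 222.00 → a = ∂h/∂x = +0.006525
Back-substitute: b = ∂h/∂y = -0.007568.
|∇h| = √(0.006525² + -0.007568²) = 0.009993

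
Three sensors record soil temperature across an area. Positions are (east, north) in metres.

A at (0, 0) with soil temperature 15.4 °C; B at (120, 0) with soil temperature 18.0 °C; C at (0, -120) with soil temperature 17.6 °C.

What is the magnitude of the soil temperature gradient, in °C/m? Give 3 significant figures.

0.0284 °C/m

∂T/∂x = (18.0 − 15.4) / (120 − 0) = +0.02167
∂T/∂y = (17.6 − 15.4) / (-120 − 0) = -0.01833
|∇f| = √(0.02167² + -0.01833²) = 0.02838 °C/m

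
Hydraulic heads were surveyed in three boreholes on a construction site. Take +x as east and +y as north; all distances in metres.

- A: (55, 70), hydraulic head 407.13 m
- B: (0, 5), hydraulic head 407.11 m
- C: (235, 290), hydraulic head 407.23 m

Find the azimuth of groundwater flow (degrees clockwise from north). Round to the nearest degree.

132°

With h = a·x + b·y + c and A as origin, the differences give:
  (-55)·a + (-65)·b = -0.02
  180·a + 220·b = +0.10
Eliminate b (×220 and ×(-65), subtract): -400·a = 2.100 → a = ∂h/∂x = -0.005250
Back-substitute: b = ∂h/∂y = +0.004750.
Flow direction (−∇h) has components (+0.005250 E, -0.004750 N).
Azimuth = atan2(E, N) = atan2(+0.005250, -0.004750) = 132.1° ≈ 132°.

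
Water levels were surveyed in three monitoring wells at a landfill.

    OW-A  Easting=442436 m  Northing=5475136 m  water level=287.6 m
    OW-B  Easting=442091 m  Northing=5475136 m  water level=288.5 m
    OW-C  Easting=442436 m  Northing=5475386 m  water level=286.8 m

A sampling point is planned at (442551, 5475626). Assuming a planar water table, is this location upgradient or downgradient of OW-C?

downgradient

∂h/∂x = (288.5 − 287.6) / (442091 − 442436) = -0.002609
∂h/∂y = (286.8 − 287.6) / (5475386 − 5475136) = -0.003200
Head at (442551, 5475626) = 287.6 + (-0.002609)·(115) + (-0.003200)·(490) = 285.73 m.
That is lower than the 286.8 m at OW-C, so the point is downgradient.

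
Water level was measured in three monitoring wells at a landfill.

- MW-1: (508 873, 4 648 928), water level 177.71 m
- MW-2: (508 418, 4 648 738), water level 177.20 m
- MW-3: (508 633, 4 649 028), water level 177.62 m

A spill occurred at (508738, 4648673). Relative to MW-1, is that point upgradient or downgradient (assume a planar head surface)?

downgradient

Differences from MW-1: to MW-2 (Δx, Δy, Δh) = (-455, -190, -0.51); to MW-3 = (-240, 100, -0.09).
Solve a·Δx + b·Δy = Δh: det = (-455)·100 − (-240)·(-190) = -91100.
∂h/∂x = [(-0.51)·100 − (-0.09)·(-190)] / -91100 = +0.0007475
∂h/∂y = [(-455)·(-0.09) − (-240)·(-0.51)] / -91100 = +0.0008941
Head at (508738, 4648673) = 177.71 + (+0.0007475)·(-135) + (+0.0008941)·(-255) = 177.38 m.
That is lower than the 177.71 m at MW-1, so the point is downgradient.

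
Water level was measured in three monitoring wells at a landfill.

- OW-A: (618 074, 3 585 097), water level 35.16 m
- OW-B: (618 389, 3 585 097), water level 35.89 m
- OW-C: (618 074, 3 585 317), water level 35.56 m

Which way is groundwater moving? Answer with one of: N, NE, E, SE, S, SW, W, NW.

SW

∂h/∂x = (35.89 − 35.16) / (618389 − 618074) = +0.002317
∂h/∂y = (35.56 − 35.16) / (3585317 − 3585097) = +0.001818
Flow = −∇h = (-0.002317 east, -0.001818 north), which points southwest.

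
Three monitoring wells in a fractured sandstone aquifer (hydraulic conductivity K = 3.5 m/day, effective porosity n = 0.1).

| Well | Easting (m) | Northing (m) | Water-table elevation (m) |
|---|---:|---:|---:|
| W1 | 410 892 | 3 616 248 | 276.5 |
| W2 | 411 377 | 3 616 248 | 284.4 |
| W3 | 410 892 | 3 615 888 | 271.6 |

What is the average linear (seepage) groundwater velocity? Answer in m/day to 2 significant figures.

0.74 m/day

∂h/∂x = (284.4 − 276.5) / (411377 − 410892) = +0.01629
∂h/∂y = (271.6 − 276.5) / (3615888 − 3616248) = +0.01361
|∇h| = √(0.01629² + 0.01361²) = 0.02123
Seepage velocity v = K·i/n = 3.5 × 0.02123 / 0.1 = 0.743 m/day.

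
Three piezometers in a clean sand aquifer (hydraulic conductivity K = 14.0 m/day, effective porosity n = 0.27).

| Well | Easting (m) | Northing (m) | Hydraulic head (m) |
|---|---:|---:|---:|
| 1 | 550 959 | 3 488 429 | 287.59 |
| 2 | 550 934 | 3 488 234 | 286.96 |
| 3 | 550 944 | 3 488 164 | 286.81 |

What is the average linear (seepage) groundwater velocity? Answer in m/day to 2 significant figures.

0.25 m/day

Differences from 1: to 2 (Δx, Δy, Δh) = (-25, -195, -0.63); to 3 = (-15, -265, -0.78).
Determinant of the coordinate differences = (-25)·(-265) − (-15)·(-195) = 3700.
∂h/∂x = [(-0.63)·(-265) − (-0.78)·(-195)] / 3700 = +0.004014
∂h/∂y = [(-25)·(-0.78) − (-15)·(-0.63)] / 3700 = +0.002716
|∇h| = √(0.004014² + 0.002716²) = 0.004847
Seepage velocity v = K·i/n = 14.0 × 0.004847 / 0.27 = 0.2513 m/day.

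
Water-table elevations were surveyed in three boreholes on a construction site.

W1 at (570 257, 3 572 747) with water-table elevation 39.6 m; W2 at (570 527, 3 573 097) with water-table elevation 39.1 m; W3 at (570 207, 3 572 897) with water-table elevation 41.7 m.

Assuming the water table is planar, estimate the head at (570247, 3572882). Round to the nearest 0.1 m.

Differences from W1: to W2 (Δx, Δy, Δh) = (270, 350, -0.5); to W3 = (-50, 150, +2.1).
Solve a·Δx + b·Δy = Δh: det = 270·150 − (-50)·350 = 58000.
∂h/∂x = [(-0.5)·150 − (+2.1)·350] / 58000 = -0.01397
∂h/∂y = [270·(+2.1) − (-50)·(-0.5)] / 58000 = +0.009345
h(570247, 3572882) = 39.6 + (-0.01397)·(-10) + (+0.009345)·(135) = 39.6 +0.140 +1.262 = 41.001 m.

41.0 m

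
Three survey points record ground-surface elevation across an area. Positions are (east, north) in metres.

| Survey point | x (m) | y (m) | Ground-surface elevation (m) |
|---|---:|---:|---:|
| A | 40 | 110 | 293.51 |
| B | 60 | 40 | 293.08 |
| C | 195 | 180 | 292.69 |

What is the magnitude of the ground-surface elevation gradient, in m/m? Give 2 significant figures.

Three-point gradient (reference A): Δ to B = (20, -70, -0.43), Δ to C = (155, 70, -0.82).
∂z/∂x = -0.007143, ∂z/∂y = +0.004102 (det = 12250).
|∇f| = √(-0.007143² + 0.004102²) = 0.008237 m/m

0.0082 m/m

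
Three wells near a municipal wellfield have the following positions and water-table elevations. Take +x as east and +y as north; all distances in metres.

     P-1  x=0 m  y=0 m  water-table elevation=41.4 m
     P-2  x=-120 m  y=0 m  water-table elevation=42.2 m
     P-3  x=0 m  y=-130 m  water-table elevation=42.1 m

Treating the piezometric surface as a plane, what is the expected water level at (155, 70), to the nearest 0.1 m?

∂h/∂x = (42.2 − 41.4) / (-120 − 0) = -0.006667
∂h/∂y = (42.1 − 41.4) / (-130 − 0) = -0.005385
h(155, 70) = 41.4 + (-0.006667)·(155) + (-0.005385)·(70) = 41.4 -1.033 -0.377 = 39.990 m.

40.0 m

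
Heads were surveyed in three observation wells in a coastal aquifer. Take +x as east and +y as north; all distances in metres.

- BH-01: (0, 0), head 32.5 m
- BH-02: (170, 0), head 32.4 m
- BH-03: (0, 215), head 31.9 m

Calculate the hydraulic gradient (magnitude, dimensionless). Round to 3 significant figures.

0.00285

∂h/∂x = (32.4 − 32.5) / (170 − 0) = -0.0005882
∂h/∂y = (31.9 − 32.5) / (215 − 0) = -0.002791
|∇h| = √(-0.0005882² + -0.002791²) = 0.002852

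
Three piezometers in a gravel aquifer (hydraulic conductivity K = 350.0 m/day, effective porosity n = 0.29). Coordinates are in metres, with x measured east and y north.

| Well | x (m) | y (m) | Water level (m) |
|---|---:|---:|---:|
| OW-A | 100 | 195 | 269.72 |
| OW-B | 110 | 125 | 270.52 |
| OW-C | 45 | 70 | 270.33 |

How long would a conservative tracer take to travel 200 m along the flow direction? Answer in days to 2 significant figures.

11 days

Three-point gradient (reference OW-A): Δ to OW-B = (10, -70, +0.80), Δ to OW-C = (-55, -125, +0.61).
∂h/∂x = +0.01124, ∂h/∂y = -0.009824 (det = -5100).
|∇h| = √(0.01124² + -0.009824²) = 0.01493
Seepage velocity v = K·i/n = 350.0 × 0.01493 / 0.29 = 18.02 m/day.
t = 200 / 18.02 = 11.1 days.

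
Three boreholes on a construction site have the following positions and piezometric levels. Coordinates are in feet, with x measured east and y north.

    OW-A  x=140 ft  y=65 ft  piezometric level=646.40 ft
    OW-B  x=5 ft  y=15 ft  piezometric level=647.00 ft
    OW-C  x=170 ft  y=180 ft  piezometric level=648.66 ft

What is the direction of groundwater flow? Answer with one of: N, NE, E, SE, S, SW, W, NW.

With h = a·x + b·y + c and OW-A as origin, the differences give:
  (-135)·a + (-50)·b = +0.60
  30·a + 115·b = +2.26
Eliminate b (×115 and ×(-50), subtract): -14025·a = 182.000 → a = ∂h/∂x = -0.01298
Back-substitute: b = ∂h/∂y = +0.02304.
Flow = −∇h = (+0.01298 east, -0.02304 north), which points southeast.

SE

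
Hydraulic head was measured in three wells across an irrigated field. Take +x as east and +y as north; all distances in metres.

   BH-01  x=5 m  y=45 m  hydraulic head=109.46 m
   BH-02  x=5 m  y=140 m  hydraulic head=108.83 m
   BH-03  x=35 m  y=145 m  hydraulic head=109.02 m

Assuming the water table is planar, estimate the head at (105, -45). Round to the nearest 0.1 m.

110.8 m

Three-point gradient (reference BH-01): Δ to BH-02 = (0, 95, -0.63), Δ to BH-03 = (30, 100, -0.44).
∂h/∂x = +0.007439, ∂h/∂y = -0.006632 (det = -2850).
h(105, -45) = 109.46 + (+0.007439)·(100) + (-0.006632)·(-90) = 109.46 +0.744 +0.597 = 110.801 m.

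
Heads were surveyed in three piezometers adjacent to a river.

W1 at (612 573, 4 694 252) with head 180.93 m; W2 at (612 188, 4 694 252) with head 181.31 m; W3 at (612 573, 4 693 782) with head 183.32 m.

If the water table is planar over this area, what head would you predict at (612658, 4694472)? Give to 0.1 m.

179.7 m

∂h/∂x = (181.31 − 180.93) / (612188 − 612573) = -0.0009870
∂h/∂y = (183.32 − 180.93) / (4693782 − 4694252) = -0.005085
h(612658, 4694472) = 180.93 + (-0.0009870)·(85) + (-0.005085)·(220) = 180.93 -0.084 -1.119 = 179.727 m.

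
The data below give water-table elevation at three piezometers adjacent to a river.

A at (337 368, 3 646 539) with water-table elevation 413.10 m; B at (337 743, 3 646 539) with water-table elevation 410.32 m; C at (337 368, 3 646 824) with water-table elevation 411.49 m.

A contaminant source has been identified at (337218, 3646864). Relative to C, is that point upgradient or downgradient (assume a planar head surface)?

∂h/∂x = (410.32 − 413.10) / (337743 − 337368) = -0.007413
∂h/∂y = (411.49 − 413.10) / (3646824 − 3646539) = -0.005649
Head at (337218, 3646864) = 413.10 + (-0.007413)·(-150) + (-0.005649)·(325) = 412.38 m.
That is higher than the 411.49 m at C, so the point is upgradient.

upgradient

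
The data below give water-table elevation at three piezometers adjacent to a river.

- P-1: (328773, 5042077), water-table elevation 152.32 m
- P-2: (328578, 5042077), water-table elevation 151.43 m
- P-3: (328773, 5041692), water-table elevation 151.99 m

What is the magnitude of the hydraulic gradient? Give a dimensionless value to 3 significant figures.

0.00464

∂h/∂x = (151.43 − 152.32) / (328578 − 328773) = +0.004564
∂h/∂y = (151.99 − 152.32) / (5041692 − 5042077) = +0.0008571
|∇h| = √(0.004564² + 0.0008571²) = 0.004644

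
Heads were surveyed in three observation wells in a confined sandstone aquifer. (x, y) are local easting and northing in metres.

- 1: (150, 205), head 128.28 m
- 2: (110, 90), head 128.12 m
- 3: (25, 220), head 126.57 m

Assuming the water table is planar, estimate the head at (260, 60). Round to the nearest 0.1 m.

130.2 m

With h = a·x + b·y + c and 1 as origin, the differences give:
  (-40)·a + (-115)·b = -0.16
  (-125)·a + 15·b = -1.71
Eliminate b (×15 and ×(-115), subtract): -14975·a = -199.050 → a = ∂h/∂x = +0.01329
Back-substitute: b = ∂h/∂y = -0.003232.
h(260, 60) = 128.28 + (+0.01329)·(110) + (-0.003232)·(-145) = 128.28 +1.462 +0.469 = 130.211 m.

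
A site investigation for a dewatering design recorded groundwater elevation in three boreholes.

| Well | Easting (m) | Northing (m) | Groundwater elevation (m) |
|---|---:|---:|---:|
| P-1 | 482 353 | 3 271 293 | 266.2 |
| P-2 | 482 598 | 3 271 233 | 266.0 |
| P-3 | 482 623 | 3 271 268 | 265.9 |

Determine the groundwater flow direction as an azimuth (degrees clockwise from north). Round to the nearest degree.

034°

Differences from P-1: to P-2 (Δx, Δy, Δh) = (245, -60, -0.2); to P-3 = (270, -25, -0.3).
Determinant of the coordinate differences = 245·(-25) − 270·(-60) = 10075.
∂h/∂x = [(-0.2)·(-25) − (-0.3)·(-60)] / 10075 = -0.001290
∂h/∂y = [245·(-0.3) − 270·(-0.2)] / 10075 = -0.001935
Flow direction (−∇h) has components (+0.001290 E, +0.001935 N).
Azimuth = atan2(E, N) = atan2(+0.001290, +0.001935) = 33.7° ≈ 034°.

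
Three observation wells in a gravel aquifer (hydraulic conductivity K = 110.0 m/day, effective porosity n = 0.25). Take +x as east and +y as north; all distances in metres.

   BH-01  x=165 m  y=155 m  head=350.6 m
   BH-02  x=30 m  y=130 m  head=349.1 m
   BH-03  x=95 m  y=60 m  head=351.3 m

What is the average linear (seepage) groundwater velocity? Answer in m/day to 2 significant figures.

Differences from BH-01: to BH-02 (Δx, Δy, Δh) = (-135, -25, -1.5); to BH-03 = (-70, -95, +0.7).
Solve a·Δx + b·Δy = Δh: det = (-135)·(-95) − (-70)·(-25) = 11075.
∂h/∂x = [(-1.5)·(-95) − (+0.7)·(-25)] / 11075 = +0.01445
∂h/∂y = [(-135)·(+0.7) − (-70)·(-1.5)] / 11075 = -0.01801
|∇h| = √(0.01445² + -0.01801²) = 0.02309
Seepage velocity v = K·i/n = 110.0 × 0.02309 / 0.25 = 10.16 m/day.

10 m/day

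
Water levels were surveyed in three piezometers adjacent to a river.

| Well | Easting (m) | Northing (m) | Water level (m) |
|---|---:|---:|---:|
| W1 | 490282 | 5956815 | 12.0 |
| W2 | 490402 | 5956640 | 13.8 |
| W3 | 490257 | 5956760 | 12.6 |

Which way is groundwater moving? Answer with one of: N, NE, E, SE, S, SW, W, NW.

Taking W1 as reference: W2−W1 = (120, -175, +1.8); W3−W1 = (-25, -55, +0.6).
Solve a·Δx + b·Δy = Δh: det = 120·(-55) − (-25)·(-175) = -10975.
∂h/∂x = [(+1.8)·(-55) − (+0.6)·(-175)] / -10975 = -0.0005467
∂h/∂y = [120·(+0.6) − (-25)·(+1.8)] / -10975 = -0.01066
Flow = −∇h = (+0.0005467 east, +0.01066 north), which points north.

N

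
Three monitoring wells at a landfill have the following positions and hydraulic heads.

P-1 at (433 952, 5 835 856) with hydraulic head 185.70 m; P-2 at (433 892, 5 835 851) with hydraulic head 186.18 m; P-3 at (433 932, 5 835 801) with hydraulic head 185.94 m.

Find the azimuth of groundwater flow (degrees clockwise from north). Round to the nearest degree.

Taking P-1 as reference: P-2−P-1 = (-60, -5, +0.48); P-3−P-1 = (-20, -55, +0.24).
Determinant of the coordinate differences = (-60)·(-55) − (-20)·(-5) = 3200.
∂h/∂x = [(+0.48)·(-55) − (+0.24)·(-5)] / 3200 = -0.007875
∂h/∂y = [(-60)·(+0.24) − (-20)·(+0.48)] / 3200 = -0.001500
Flow direction (−∇h) has components (+0.007875 E, +0.001500 N).
Azimuth = atan2(E, N) = atan2(+0.007875, +0.001500) = 79.2° ≈ 079°.

079°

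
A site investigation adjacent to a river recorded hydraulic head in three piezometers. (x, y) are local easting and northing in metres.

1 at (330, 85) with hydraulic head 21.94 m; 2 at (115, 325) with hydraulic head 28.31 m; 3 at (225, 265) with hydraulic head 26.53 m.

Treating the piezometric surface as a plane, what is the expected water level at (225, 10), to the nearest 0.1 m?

Differences from 1: to 2 (Δx, Δy, Δh) = (-215, 240, +6.37); to 3 = (-105, 180, +4.59).
Determinant of the coordinate differences = (-215)·180 − (-105)·240 = -13500.
∂h/∂x = [(+6.37)·180 − (+4.59)·240] / -13500 = -0.003333
∂h/∂y = [(-215)·(+4.59) − (-105)·(+6.37)] / -13500 = +0.02356
h(225, 10) = 21.94 + (-0.003333)·(-105) + (+0.02356)·(-75) = 21.94 +0.350 -1.767 = 20.523 m.

20.5 m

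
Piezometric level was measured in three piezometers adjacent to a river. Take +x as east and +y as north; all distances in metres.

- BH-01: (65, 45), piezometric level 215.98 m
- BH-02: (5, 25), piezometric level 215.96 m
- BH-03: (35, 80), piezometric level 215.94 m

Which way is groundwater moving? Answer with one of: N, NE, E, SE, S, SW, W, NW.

NW

With h = a·x + b·y + c and BH-01 as origin, the differences give:
  (-60)·a + (-20)·b = -0.02
  (-30)·a + 35·b = -0.04
Eliminate b (×35 and ×(-20), subtract): -2700·a = -1.500 → a = ∂h/∂x = +0.0005556
Back-substitute: b = ∂h/∂y = -0.0006667.
Flow = −∇h = (-0.0005556 east, +0.0006667 north), which points northwest.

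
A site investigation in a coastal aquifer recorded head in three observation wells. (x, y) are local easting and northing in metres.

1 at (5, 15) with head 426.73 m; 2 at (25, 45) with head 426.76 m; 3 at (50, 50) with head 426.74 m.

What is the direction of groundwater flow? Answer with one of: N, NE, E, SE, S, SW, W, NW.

Differences from 1: to 2 (Δx, Δy, Δh) = (20, 30, +0.03); to 3 = (45, 35, +0.01).
Solve a·Δx + b·Δy = Δh: det = 20·35 − 45·30 = -650.
∂h/∂x = [(+0.03)·35 − (+0.01)·30] / -650 = -0.001154
∂h/∂y = [20·(+0.01) − 45·(+0.03)] / -650 = +0.001769
Flow = −∇h = (+0.001154 east, -0.001769 north), which points southeast.

SE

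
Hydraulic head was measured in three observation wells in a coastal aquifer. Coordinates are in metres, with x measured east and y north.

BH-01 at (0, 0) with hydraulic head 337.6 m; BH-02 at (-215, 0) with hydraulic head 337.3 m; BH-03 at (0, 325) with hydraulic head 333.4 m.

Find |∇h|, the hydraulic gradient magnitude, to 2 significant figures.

∂h/∂x = (337.3 − 337.6) / (-215 − 0) = +0.001395
∂h/∂y = (333.4 − 337.6) / (325 − 0) = -0.01292
|∇h| = √(0.001395² + -0.01292²) = 0.013

0.013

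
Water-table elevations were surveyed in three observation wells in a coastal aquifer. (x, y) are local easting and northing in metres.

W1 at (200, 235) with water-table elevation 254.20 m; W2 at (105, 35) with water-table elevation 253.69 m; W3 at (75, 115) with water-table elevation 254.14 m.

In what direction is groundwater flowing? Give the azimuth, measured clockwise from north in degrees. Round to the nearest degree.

Taking W1 as reference: W2−W1 = (-95, -200, -0.51); W3−W1 = (-125, -120, -0.06).
Determinant of the coordinate differences = (-95)·(-120) − (-125)·(-200) = -13600.
∂h/∂x = [(-0.51)·(-120) − (-0.06)·(-200)] / -13600 = -0.003618
∂h/∂y = [(-95)·(-0.06) − (-125)·(-0.51)] / -13600 = +0.004268
Flow direction (−∇h) has components (+0.003618 E, -0.004268 N).
Azimuth = atan2(E, N) = atan2(+0.003618, -0.004268) = 139.7° ≈ 140°.

140°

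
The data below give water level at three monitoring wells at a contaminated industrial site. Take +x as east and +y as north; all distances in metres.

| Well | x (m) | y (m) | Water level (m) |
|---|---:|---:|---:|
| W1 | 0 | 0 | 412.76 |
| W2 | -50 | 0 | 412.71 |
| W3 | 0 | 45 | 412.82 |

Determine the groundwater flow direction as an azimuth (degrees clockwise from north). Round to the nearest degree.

∂h/∂x = (412.71 − 412.76) / (-50 − 0) = +0.001000
∂h/∂y = (412.82 − 412.76) / (45 − 0) = +0.001333
Flow direction (−∇h) has components (-0.001000 E, -0.001333 N).
Azimuth = atan2(E, N) = atan2(-0.001000, -0.001333) = 216.9° ≈ 217°.

217°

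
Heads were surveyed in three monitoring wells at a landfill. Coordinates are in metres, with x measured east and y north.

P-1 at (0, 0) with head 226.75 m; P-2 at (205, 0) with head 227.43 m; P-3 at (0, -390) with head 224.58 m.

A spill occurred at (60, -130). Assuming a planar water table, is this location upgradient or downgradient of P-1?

∂h/∂x = (227.43 − 226.75) / (205 − 0) = +0.003317
∂h/∂y = (224.58 − 226.75) / (-390 − 0) = +0.005564
Head at (60, -130) = 226.75 + (+0.003317)·(60) + (+0.005564)·(-130) = 226.23 m.
That is lower than the 226.75 m at P-1, so the point is downgradient.

downgradient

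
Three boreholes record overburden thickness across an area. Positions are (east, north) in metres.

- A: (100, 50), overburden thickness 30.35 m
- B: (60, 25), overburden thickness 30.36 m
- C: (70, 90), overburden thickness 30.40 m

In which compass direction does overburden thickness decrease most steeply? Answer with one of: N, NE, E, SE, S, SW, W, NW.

With d = a·x + b·y + c and A as origin, the differences give:
  (-40)·a + (-25)·b = +0.01
  (-30)·a + 40·b = +0.05
Eliminate b (×40 and ×(-25), subtract): -2350·a = 1.650 → a = ∂d/∂x = -0.0007021
Back-substitute: b = ∂d/∂y = +0.0007234.
Steepest decrease is along −∇f = (+0.0007021 E, -0.0007234 N) → southeast.

SE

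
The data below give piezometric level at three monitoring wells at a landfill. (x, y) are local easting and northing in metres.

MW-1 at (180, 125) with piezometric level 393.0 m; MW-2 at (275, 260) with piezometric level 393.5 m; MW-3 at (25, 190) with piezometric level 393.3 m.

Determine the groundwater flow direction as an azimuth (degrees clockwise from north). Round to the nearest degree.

With h = a·x + b·y + c and MW-1 as origin, the differences give:
  95·a + 135·b = +0.5
  (-155)·a + 65·b = +0.3
Eliminate b (×65 and ×135, subtract): 27100·a = -8.00 → a = ∂h/∂x = -0.0002952
Back-substitute: b = ∂h/∂y = +0.003911.
Flow direction (−∇h) has components (+0.0002952 E, -0.003911 N).
Azimuth = atan2(E, N) = atan2(+0.0002952, -0.003911) = 175.7° ≈ 176°.

176°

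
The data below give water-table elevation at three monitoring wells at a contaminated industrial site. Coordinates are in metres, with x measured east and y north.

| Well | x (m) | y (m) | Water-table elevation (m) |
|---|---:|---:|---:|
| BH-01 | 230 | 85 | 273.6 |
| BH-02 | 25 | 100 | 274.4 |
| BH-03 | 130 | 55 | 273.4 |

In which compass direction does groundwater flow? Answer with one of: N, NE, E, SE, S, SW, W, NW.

Differences from BH-01: to BH-02 (Δx, Δy, Δh) = (-205, 15, +0.8); to BH-03 = (-100, -30, -0.2).
Solve a·Δx + b·Δy = Δh: det = (-205)·(-30) − (-100)·15 = 7650.
∂h/∂x = [(+0.8)·(-30) − (-0.2)·15] / 7650 = -0.002745
∂h/∂y = [(-205)·(-0.2) − (-100)·(+0.8)] / 7650 = +0.01582
Flow = −∇h = (+0.002745 east, -0.01582 north), which points south.

S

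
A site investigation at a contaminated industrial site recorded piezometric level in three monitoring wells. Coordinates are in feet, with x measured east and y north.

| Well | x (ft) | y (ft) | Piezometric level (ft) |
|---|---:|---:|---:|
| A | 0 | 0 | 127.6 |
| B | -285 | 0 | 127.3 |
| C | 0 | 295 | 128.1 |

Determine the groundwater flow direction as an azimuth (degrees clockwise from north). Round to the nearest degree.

∂h/∂x = (127.3 − 127.6) / (-285 − 0) = +0.001053
∂h/∂y = (128.1 − 127.6) / (295 − 0) = +0.001695
Flow direction (−∇h) has components (-0.001053 E, -0.001695 N).
Azimuth = atan2(E, N) = atan2(-0.001053, -0.001695) = 211.8° ≈ 212°.

212°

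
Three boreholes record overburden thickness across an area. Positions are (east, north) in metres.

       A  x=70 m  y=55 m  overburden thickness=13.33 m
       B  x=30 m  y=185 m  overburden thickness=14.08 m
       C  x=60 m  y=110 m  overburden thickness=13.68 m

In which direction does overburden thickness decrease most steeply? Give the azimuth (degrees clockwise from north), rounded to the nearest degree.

Differences from A: to B (Δx, Δy, Δh) = (-40, 130, +0.75); to C = (-10, 55, +0.35).
Solve a·Δx + b·Δy = Δd: det = (-40)·55 − (-10)·130 = -900.
∂d/∂x = [(+0.75)·55 − (+0.35)·130] / -900 = +0.004722
∂d/∂y = [(-40)·(+0.35) − (-10)·(+0.75)] / -900 = +0.007222
Steepest decrease is along −∇f: components (-0.004722 E, -0.007222 N).
Azimuth = atan2(-0.004722, -0.007222) = 213.2° ≈ 213°.

213°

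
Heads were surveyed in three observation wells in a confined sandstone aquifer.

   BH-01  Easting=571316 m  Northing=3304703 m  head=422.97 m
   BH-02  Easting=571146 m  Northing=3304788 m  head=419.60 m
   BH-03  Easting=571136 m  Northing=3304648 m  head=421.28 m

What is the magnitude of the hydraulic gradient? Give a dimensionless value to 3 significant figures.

0.0186

Taking BH-01 as reference: BH-02−BH-01 = (-170, 85, -3.37); BH-03−BH-01 = (-180, -55, -1.69).
Determinant of the coordinate differences = (-170)·(-55) − (-180)·85 = 24650.
∂h/∂x = [(-3.37)·(-55) − (-1.69)·85] / 24650 = +0.01335
∂h/∂y = [(-170)·(-1.69) − (-180)·(-3.37)] / 24650 = -0.01295
|∇h| = √(0.01335² + -0.01295²) = 0.0186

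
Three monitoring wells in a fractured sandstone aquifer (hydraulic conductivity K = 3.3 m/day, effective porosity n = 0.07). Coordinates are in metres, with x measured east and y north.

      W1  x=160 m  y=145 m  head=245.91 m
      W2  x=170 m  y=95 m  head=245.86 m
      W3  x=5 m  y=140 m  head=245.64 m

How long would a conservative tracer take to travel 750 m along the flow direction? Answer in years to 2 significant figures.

Differences from W1: to W2 (Δx, Δy, Δh) = (10, -50, -0.05); to W3 = (-155, -5, -0.27).
Determinant of the coordinate differences = 10·(-5) − (-155)·(-50) = -7800.
∂h/∂x = [(-0.05)·(-5) − (-0.27)·(-50)] / -7800 = +0.001699
∂h/∂y = [10·(-0.27) − (-155)·(-0.05)] / -7800 = +0.001340
|∇h| = √(0.001699² + 0.001340²) = 0.002164
Seepage velocity v = K·i/n = 3.3 × 0.002164 / 0.07 = 0.102 m/day.
t = 750 / 0.102 = 7353 days = 20.1 years.

20 years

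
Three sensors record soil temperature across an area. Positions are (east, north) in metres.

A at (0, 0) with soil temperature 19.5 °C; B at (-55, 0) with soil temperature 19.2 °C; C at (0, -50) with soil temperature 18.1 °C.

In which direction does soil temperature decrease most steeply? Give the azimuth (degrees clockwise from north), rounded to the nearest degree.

191°

∂T/∂x = (19.2 − 19.5) / (-55 − 0) = +0.005455
∂T/∂y = (18.1 − 19.5) / (-50 − 0) = +0.02800
Steepest decrease is along −∇f: components (-0.005455 E, -0.02800 N).
Azimuth = atan2(-0.005455, -0.02800) = 191.0° ≈ 191°.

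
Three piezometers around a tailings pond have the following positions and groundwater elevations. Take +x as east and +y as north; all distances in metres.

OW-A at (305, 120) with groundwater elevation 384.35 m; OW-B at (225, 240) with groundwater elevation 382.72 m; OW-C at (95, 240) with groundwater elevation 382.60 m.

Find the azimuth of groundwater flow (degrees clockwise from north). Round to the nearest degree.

Three-point gradient (reference OW-A): Δ to OW-B = (-80, 120, -1.63), Δ to OW-C = (-210, 120, -1.75).
∂h/∂x = +0.0009231, ∂h/∂y = -0.01297 (det = 15600).
Flow direction (−∇h) has components (-0.0009231 E, +0.01297 N).
Azimuth = atan2(E, N) = atan2(-0.0009231, +0.01297) = 355.9° ≈ 356°.

356°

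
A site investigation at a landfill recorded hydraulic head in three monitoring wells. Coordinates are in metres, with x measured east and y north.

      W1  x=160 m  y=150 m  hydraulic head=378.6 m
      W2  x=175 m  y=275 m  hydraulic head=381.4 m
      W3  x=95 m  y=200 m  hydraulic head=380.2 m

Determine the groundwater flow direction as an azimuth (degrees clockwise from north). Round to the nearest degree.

Three-point gradient (reference W1): Δ to W2 = (15, 125, +2.8), Δ to W3 = (-65, 50, +1.6).
∂h/∂x = -0.006761, ∂h/∂y = +0.02321 (det = 8875).
Flow direction (−∇h) has components (+0.006761 E, -0.02321 N).
Azimuth = atan2(E, N) = atan2(+0.006761, -0.02321) = 163.8° ≈ 164°.

164°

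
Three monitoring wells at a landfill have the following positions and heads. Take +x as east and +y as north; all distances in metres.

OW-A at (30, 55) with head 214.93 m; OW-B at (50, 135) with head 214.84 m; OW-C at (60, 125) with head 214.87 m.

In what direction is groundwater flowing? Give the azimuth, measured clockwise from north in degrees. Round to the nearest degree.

315°

With h = a·x + b·y + c and OW-A as origin, the differences give:
  20·a + 80·b = -0.09
  30·a + 70·b = -0.06
Eliminate b (×70 and ×80, subtract): -1000·a = -1.500 → a = ∂h/∂x = +0.001500
Back-substitute: b = ∂h/∂y = -0.001500.
Flow direction (−∇h) has components (-0.001500 E, +0.001500 N).
Azimuth = atan2(E, N) = atan2(-0.001500, +0.001500) = 315.0° ≈ 315°.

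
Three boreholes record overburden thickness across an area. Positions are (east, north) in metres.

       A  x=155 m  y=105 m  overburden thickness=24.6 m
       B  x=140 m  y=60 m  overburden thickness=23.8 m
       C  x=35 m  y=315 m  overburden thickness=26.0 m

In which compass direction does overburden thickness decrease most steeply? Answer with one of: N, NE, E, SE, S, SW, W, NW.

SW

With d = a·x + b·y + c and A as origin, the differences give:
  (-15)·a + (-45)·b = -0.8
  (-120)·a + 210·b = +1.4
Eliminate b (×210 and ×(-45), subtract): -8550·a = -105.00 → a = ∂d/∂x = +0.01228
Back-substitute: b = ∂d/∂y = +0.01368.
Steepest decrease is along −∇f = (-0.01228 E, -0.01368 N) → southwest.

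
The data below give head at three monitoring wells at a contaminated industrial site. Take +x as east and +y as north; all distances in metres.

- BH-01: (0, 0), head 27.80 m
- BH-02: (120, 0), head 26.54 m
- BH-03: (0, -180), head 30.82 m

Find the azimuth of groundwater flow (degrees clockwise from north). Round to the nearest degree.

032°

∂h/∂x = (26.54 − 27.80) / (120 − 0) = -0.01050
∂h/∂y = (30.82 − 27.80) / (-180 − 0) = -0.01678
Flow direction (−∇h) has components (+0.01050 E, +0.01678 N).
Azimuth = atan2(E, N) = atan2(+0.01050, +0.01678) = 32.0° ≈ 032°.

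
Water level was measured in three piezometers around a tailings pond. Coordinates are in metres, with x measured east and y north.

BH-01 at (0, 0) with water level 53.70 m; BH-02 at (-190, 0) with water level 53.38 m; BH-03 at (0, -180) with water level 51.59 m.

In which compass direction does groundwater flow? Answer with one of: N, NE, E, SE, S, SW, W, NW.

S

∂h/∂x = (53.38 − 53.70) / (-190 − 0) = +0.001684
∂h/∂y = (51.59 − 53.70) / (-180 − 0) = +0.01172
Flow = −∇h = (-0.001684 east, -0.01172 north), which points south.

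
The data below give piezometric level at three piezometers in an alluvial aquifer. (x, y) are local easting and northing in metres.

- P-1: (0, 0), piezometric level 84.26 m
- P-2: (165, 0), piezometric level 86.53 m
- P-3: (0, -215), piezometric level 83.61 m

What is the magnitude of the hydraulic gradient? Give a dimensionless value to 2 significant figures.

0.014

∂h/∂x = (86.53 − 84.26) / (165 − 0) = +0.01376
∂h/∂y = (83.61 − 84.26) / (-215 − 0) = +0.003023
|∇h| = √(0.01376² + 0.003023²) = 0.01409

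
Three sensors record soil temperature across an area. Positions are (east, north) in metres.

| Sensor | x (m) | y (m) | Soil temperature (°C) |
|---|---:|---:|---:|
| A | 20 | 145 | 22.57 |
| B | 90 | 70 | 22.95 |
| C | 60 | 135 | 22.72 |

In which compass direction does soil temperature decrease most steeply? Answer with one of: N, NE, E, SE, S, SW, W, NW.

With T = a·x + b·y + c and A as origin, the differences give:
  70·a + (-75)·b = +0.38
  40·a + (-10)·b = +0.15
Eliminate b (×(-10) and ×(-75), subtract): 2300·a = 7.450 → a = ∂T/∂x = +0.003239
Back-substitute: b = ∂T/∂y = -0.002043.
Steepest decrease is along −∇f = (-0.003239 E, +0.002043 N) → northwest.

NW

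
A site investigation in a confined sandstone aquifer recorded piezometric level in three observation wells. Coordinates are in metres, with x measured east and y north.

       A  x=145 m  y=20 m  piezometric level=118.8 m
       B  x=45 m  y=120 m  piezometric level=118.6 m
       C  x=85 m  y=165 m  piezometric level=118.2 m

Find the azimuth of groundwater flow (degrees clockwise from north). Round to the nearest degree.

033°

With h = a·x + b·y + c and A as origin, the differences give:
  (-100)·a + 100·b = -0.2
  (-60)·a + 145·b = -0.6
Eliminate b (×145 and ×100, subtract): -8500·a = 31.00 → a = ∂h/∂x = -0.003647
Back-substitute: b = ∂h/∂y = -0.005647.
Flow direction (−∇h) has components (+0.003647 E, +0.005647 N).
Azimuth = atan2(E, N) = atan2(+0.003647, +0.005647) = 32.9° ≈ 033°.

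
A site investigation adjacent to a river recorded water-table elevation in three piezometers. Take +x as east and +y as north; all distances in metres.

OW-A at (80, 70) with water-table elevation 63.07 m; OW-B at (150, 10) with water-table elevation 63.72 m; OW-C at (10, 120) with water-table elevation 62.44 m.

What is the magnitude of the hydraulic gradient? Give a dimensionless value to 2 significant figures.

0.0078

Taking OW-A as reference: OW-B−OW-A = (70, -60, +0.65); OW-C−OW-A = (-70, 50, -0.63).
Solve a·Δx + b·Δy = Δh: det = 70·50 − (-70)·(-60) = -700.
∂h/∂x = [(+0.65)·50 − (-0.63)·(-60)] / -700 = +0.007571
∂h/∂y = [70·(-0.63) − (-70)·(+0.65)] / -700 = -0.002000
|∇h| = √(0.007571² + -0.002000²) = 0.007831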